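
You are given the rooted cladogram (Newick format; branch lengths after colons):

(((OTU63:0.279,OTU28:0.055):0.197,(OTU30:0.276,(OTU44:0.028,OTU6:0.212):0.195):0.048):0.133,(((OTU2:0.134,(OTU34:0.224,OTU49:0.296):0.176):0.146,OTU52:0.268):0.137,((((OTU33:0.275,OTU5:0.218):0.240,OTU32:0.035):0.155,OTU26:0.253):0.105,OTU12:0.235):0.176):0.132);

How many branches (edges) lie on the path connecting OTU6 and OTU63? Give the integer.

5

The MRCA of OTU6 and OTU63 is the node subtending ((OTU63,OTU28),(OTU30,(OTU44,OTU6))).
From OTU6 up to that node: 3 branches. From OTU63 up to the same node: 2 branches. Total: 3 + 2 = 5.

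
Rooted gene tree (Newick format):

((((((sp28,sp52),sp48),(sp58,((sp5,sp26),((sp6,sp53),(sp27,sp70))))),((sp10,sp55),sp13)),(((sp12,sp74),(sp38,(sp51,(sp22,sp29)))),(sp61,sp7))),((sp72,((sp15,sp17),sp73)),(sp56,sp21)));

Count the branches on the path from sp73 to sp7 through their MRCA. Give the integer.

8

The MRCA of sp73 and sp7 is the root of the tree.
From sp73 up to that node: 4 branches. From sp7 up to the same node: 4 branches. Total: 4 + 4 = 8.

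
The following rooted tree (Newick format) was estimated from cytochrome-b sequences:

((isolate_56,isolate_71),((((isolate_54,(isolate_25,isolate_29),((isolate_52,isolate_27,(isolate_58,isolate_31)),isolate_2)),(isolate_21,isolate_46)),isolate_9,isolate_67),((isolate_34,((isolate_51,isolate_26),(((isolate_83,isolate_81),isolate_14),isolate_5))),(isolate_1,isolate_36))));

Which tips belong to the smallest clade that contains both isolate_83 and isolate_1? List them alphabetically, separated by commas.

isolate_1, isolate_14, isolate_26, isolate_34, isolate_36, isolate_5, isolate_51, isolate_81, isolate_83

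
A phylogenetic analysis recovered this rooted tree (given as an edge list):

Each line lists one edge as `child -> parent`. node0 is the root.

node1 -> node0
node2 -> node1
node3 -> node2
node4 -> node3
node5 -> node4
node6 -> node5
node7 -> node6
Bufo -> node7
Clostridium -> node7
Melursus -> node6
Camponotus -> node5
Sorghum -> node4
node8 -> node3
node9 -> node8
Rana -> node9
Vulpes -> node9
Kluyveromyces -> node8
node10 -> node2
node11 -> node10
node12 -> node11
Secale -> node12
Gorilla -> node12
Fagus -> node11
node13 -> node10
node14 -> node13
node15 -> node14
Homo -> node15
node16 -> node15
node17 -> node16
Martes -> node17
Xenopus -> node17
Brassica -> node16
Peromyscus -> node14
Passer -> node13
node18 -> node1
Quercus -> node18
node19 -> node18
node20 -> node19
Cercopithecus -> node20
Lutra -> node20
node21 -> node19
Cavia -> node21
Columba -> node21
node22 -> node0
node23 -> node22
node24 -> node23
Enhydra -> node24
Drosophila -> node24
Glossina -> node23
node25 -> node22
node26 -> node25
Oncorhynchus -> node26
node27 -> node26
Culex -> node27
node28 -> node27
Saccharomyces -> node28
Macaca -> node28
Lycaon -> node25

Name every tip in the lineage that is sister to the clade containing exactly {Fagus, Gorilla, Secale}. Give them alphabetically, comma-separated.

The clade containing exactly {Fagus, Gorilla, Secale} attaches to the tree at the node subtending (((Secale,Gorilla),Fagus),(((Homo,((Martes,Xenopus),Brassica)),Peromyscus),Passer)).
The other lineage descending from that same node — the sister group — is (((Homo,((Martes,Xenopus),Brassica)),Peromyscus),Passer); its 6 tips in alphabetical order are the answer.

Brassica, Homo, Martes, Passer, Peromyscus, Xenopus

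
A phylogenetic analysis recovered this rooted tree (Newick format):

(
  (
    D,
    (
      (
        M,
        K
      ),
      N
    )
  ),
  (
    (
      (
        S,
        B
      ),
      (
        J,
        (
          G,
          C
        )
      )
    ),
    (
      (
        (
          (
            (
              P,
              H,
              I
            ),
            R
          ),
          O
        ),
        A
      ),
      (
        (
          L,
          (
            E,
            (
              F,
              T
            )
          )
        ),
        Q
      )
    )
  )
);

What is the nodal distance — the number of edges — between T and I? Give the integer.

The MRCA of T and I is the node subtending (((((P,H,I),R),O),A),((L,(E,(F,T))),Q)).
From T up to that node: 5 branches. From I up to the same node: 5 branches. Total: 5 + 5 = 10.

10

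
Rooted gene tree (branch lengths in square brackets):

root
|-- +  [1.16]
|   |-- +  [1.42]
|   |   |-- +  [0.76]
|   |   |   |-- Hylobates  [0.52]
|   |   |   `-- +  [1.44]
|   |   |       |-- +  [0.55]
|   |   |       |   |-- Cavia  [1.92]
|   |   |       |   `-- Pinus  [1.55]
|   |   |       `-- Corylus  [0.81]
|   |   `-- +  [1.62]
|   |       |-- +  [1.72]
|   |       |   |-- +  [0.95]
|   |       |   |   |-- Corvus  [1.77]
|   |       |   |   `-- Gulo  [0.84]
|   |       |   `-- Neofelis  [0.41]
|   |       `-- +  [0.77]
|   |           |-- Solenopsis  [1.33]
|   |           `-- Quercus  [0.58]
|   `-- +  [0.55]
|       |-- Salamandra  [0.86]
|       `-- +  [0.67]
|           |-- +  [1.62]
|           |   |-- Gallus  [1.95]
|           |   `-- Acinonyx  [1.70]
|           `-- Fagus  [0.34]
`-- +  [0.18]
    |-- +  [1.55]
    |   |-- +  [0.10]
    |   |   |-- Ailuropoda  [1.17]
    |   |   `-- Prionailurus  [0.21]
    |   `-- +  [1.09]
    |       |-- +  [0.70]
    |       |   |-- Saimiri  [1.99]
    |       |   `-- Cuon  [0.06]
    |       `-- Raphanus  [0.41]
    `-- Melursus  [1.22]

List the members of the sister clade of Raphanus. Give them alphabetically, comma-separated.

Cuon, Saimiri

Raphanus attaches to the tree at the node subtending ((Saimiri,Cuon),Raphanus).
The other lineage descending from that same node — the sister group — is (Saimiri,Cuon); its 2 tips in alphabetical order are the answer.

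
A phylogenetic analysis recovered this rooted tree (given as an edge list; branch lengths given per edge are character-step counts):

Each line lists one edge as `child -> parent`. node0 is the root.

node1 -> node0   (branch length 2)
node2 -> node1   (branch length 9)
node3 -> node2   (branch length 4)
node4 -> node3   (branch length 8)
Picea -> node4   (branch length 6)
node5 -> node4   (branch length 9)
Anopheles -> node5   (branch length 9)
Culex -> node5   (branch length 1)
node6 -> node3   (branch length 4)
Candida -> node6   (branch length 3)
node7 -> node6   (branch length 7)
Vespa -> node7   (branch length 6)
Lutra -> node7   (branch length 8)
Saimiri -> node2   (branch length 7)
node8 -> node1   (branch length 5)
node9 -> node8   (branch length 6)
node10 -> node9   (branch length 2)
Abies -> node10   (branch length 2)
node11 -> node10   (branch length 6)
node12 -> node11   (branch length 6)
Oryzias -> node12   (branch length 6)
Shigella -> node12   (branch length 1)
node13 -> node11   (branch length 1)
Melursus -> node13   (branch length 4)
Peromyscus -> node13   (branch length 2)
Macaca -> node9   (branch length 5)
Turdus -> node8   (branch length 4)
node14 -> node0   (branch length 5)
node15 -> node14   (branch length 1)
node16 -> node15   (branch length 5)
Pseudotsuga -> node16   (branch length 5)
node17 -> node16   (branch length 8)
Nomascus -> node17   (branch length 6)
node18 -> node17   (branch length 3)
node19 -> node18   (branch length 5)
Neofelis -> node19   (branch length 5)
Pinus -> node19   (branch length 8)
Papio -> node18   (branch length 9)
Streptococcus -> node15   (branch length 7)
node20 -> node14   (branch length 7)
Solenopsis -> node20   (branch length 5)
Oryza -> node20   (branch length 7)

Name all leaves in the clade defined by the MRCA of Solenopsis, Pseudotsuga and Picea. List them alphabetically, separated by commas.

Abies, Anopheles, Candida, Culex, Lutra, Macaca, Melursus, Neofelis, Nomascus, Oryza, Oryzias, Papio, Peromyscus, Picea, Pinus, Pseudotsuga, Saimiri, Shigella, Solenopsis, Streptococcus, Turdus, Vespa

Tracing Solenopsis: it sits inside (Solenopsis,Oryza).
Tracing Pseudotsuga: it sits inside (Pseudotsuga,(Nomascus,((Neofelis,Pinus),Papio))).
Tracing Picea: it sits inside (Picea,(Anopheles,Culex)).
The smallest clade enclosing all 3 is the whole tree (their MRCA is the root), so the answer is all 22 tips in alphabetical order.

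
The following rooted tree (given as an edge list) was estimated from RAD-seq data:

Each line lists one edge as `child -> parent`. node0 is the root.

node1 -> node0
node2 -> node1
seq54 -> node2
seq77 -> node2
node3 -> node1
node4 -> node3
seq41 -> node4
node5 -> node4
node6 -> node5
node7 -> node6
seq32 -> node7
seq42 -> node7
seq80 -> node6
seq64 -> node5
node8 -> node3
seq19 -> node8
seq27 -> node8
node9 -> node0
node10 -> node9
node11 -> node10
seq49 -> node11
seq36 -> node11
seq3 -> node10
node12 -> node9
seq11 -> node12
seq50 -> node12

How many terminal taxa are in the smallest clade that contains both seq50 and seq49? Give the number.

5

The MRCA of seq50 and seq49 is the node subtending (((seq49,seq36),seq3),(seq11,seq50)).
That clade contains 5 terminal taxa: seq11, seq3, seq36, seq49, seq50.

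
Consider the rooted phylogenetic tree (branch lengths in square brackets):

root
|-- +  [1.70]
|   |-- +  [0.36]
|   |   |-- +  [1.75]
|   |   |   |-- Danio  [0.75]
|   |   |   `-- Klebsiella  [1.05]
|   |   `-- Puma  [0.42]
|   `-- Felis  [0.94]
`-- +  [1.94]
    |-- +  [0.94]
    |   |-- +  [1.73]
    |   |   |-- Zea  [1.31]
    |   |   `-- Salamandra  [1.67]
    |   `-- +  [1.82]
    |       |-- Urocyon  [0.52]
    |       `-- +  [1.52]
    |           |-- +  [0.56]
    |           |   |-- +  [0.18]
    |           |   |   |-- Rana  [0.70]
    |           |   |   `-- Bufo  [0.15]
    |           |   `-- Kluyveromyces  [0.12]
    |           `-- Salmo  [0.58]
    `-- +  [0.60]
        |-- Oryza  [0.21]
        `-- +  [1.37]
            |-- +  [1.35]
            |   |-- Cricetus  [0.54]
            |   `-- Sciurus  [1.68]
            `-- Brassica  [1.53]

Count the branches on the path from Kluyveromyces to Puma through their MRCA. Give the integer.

9

The MRCA of Kluyveromyces and Puma is the root of the tree.
From Kluyveromyces up to that node: 6 branches. From Puma up to the same node: 3 branches. Total: 6 + 3 = 9.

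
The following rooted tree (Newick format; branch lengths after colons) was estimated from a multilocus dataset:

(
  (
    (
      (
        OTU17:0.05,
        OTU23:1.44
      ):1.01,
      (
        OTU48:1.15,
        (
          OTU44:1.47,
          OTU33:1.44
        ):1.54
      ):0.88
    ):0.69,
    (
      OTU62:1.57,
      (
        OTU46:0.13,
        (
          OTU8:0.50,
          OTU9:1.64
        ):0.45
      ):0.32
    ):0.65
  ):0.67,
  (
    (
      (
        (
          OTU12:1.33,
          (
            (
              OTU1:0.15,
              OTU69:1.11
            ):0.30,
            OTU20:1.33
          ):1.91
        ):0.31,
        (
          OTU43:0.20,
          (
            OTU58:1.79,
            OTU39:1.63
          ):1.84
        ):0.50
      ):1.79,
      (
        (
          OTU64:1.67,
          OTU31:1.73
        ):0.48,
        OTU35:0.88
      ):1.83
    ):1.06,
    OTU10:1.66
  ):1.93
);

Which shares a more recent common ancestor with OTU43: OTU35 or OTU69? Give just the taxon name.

The MRCA of OTU43 and OTU69 subtends ((OTU12,((OTU1,OTU69),OTU20)),(OTU43,(OTU58,OTU39))) (7 taxa).
The MRCA of OTU43 and OTU35 subtends (((OTU12,((OTU1,OTU69),OTU20)),(OTU43,(OTU58,OTU39))),((OTU64,OTU31),OTU35)) (10 taxa).
The first is nested inside the second, so OTU43 shares a more recent common ancestor with OTU69.

OTU69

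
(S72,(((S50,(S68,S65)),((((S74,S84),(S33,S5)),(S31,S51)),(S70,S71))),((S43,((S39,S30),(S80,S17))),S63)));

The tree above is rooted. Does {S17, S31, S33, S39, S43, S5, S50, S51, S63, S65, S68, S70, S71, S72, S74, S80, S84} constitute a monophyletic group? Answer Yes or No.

The MRCA of the listed taxa is the root, so the smallest clade containing them is the whole tree.
That clade also contains S30, which is not in the proposed group, so the group is not monophyletic.

No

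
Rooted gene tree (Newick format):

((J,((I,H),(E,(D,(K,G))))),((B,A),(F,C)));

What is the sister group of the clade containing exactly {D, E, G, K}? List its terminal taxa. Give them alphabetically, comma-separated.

H, I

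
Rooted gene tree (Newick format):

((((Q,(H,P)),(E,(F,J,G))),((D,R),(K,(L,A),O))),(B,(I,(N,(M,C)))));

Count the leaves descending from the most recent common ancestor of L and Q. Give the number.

13

The MRCA of L and Q is the node subtending (((Q,(H,P)),(E,(F,J,G))),((D,R),(K,(L,A),O))).
That clade contains 13 terminal taxa: A, D, E, F, G, H, J, K, L, O, P, Q, R.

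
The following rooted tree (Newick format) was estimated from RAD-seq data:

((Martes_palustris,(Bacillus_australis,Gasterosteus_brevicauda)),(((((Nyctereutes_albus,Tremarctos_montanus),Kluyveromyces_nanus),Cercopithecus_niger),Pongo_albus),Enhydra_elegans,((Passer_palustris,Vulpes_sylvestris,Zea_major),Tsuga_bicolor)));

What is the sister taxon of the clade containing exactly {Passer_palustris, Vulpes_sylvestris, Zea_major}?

The clade containing exactly {Passer_palustris, Vulpes_sylvestris, Zea_major} attaches to the tree at the node subtending ((Passer_palustris,Vulpes_sylvestris,Zea_major),Tsuga_bicolor).
The other lineage descending from that same node — the sister group — is the single tip Tsuga_bicolor.

Tsuga_bicolor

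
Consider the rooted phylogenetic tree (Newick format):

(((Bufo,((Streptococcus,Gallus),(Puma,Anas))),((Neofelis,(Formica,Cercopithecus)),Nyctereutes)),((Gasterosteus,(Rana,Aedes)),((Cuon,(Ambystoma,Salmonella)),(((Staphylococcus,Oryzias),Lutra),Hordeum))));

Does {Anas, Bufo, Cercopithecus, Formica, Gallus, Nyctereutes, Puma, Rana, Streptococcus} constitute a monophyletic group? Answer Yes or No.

The MRCA of the listed taxa is the root, so the smallest clade containing them is the whole tree.
That clade also contains Aedes, Ambystoma, Cuon, Gasterosteus, Hordeum, Lutra, Neofelis, Oryzias, Salmonella, Staphylococcus, which are not in the proposed group, so the group is not monophyletic.

No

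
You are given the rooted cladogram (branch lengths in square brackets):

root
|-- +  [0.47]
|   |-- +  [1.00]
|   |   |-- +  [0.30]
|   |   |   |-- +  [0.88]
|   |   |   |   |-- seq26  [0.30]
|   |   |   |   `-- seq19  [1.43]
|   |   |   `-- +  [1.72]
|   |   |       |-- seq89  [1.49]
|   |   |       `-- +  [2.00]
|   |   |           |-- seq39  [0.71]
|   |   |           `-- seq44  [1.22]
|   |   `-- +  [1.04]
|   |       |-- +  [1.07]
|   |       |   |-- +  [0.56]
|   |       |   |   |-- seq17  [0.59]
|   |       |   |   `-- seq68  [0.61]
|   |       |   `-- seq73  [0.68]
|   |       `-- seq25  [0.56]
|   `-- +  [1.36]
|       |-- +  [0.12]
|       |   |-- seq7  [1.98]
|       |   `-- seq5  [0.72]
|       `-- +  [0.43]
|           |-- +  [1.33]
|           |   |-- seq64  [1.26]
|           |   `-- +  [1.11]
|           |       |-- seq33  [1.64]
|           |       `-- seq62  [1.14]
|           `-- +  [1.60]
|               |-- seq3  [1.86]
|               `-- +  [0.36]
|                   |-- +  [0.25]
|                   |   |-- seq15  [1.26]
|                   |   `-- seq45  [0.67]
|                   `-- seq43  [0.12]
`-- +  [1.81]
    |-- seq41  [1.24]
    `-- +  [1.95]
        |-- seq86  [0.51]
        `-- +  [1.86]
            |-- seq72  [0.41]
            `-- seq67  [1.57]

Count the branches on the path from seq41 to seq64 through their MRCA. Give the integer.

The MRCA of seq41 and seq64 is the root of the tree.
From seq41 up to that node: 2 branches. From seq64 up to the same node: 5 branches. Total: 2 + 5 = 7.

7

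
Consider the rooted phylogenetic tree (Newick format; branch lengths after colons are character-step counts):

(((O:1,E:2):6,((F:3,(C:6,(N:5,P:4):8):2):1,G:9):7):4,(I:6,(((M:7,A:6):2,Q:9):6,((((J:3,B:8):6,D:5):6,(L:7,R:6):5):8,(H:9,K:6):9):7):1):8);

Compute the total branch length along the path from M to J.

The path runs M → … → MRCA → … → J; the MRCA is the node subtending (((M,A),Q),((((J,B),D),(L,R)),(H,K))).
Branch lengths along that path: 7 + 2 + 6 + 7 + 8 + 6 + 6 + 3 = 45.

45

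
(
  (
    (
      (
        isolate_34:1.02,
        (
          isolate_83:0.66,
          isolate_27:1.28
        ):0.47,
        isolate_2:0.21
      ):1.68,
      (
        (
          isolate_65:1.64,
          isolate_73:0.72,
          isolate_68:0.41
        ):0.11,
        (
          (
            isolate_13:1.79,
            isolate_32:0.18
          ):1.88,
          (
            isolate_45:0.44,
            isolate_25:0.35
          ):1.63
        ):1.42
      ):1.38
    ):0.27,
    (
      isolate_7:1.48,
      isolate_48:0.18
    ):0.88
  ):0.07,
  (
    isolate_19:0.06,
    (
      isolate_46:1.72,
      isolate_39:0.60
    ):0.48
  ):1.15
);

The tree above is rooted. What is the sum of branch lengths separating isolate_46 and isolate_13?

10.16

The path runs isolate_46 → … → MRCA → … → isolate_13; the MRCA is the root of the tree.
Branch lengths along that path: 1.72 + 0.48 + 1.15 + 0.07 + 0.27 + 1.38 + 1.42 + 1.88 + 1.79 = 10.16.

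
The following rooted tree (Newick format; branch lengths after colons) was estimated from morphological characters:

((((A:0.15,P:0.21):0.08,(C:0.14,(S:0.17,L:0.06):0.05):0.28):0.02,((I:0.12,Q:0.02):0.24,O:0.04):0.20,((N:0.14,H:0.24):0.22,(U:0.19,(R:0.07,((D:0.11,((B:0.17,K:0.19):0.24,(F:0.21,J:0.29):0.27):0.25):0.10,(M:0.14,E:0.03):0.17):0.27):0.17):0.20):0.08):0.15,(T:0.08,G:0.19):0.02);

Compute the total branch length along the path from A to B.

1.73

The path runs A → … → MRCA → … → B; the MRCA is the node subtending (((A,P),(C,(S,L))),((I,Q),O),((N,H),(U,(R,((D,((B,K),(F,J))),(M,E)))))).
Branch lengths along that path: 0.15 + 0.08 + 0.02 + 0.08 + 0.20 + 0.17 + 0.27 + 0.10 + 0.25 + 0.24 + 0.17 = 1.73.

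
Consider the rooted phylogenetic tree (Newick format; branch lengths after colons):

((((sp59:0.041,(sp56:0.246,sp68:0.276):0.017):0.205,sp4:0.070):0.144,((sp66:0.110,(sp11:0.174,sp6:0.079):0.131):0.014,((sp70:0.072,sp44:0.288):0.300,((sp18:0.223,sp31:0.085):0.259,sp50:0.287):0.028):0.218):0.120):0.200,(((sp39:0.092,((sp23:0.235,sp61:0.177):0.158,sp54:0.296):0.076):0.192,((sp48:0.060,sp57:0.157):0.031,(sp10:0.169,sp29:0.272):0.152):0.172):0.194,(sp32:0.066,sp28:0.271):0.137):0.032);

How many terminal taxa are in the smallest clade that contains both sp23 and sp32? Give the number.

10

The MRCA of sp23 and sp32 is the node subtending (((sp39,((sp23,sp61),sp54)),((sp48,sp57),(sp10,sp29))),(sp32,sp28)).
That clade contains 10 terminal taxa: sp10, sp23, sp28, sp29, sp32, sp39, sp48, sp54, sp57, sp61.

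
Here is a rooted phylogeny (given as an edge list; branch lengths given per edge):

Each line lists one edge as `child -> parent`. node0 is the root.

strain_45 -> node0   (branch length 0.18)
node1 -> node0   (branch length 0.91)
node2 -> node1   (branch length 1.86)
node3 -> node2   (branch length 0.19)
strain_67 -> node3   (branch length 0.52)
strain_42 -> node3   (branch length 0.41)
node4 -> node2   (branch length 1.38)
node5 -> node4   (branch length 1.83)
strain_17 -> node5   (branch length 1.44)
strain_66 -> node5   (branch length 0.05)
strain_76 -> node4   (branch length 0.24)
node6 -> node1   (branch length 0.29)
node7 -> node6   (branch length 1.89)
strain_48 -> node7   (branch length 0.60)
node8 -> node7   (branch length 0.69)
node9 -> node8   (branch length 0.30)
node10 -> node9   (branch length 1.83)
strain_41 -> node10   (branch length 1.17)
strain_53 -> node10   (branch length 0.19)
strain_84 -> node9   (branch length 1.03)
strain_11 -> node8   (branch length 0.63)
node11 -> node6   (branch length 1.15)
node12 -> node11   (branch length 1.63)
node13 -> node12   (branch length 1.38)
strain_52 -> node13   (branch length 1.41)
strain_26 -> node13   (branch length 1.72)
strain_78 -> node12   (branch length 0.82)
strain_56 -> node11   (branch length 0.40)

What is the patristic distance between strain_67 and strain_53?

The path runs strain_67 → … → MRCA → … → strain_53; the MRCA is the node subtending (((strain_67,strain_42),((strain_17,strain_66),strain_76)),((strain_48,(((strain_41,strain_53),strain_84),strain_11)),(((strain_52,strain_26),strain_78),strain_56))).
Branch lengths along that path: 0.52 + 0.19 + 1.86 + 0.29 + 1.89 + 0.69 + 0.30 + 1.83 + 0.19 = 7.76.

7.76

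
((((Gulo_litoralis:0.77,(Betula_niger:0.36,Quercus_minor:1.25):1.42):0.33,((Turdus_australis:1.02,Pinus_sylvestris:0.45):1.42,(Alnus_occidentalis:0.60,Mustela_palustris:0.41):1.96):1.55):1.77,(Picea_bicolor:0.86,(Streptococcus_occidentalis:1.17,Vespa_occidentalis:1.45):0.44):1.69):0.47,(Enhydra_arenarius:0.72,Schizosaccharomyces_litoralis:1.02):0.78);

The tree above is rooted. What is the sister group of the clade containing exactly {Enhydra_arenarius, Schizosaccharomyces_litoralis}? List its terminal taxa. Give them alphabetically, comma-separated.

The clade containing exactly {Enhydra_arenarius, Schizosaccharomyces_litoralis} attaches directly to the root of the tree.
The other lineage descending from that same node — the sister group — is (((Gulo_litoralis,(Betula_niger,Quercus_minor)),((Turdus_australis,Pinus_sylvestris),(Alnus_occidentalis,Mustela_palustris))),(Picea_bicolor,(Streptococcus_occidentalis,Vespa_occidentalis))); its 10 tips in alphabetical order are the answer.

Alnus_occidentalis, Betula_niger, Gulo_litoralis, Mustela_palustris, Picea_bicolor, Pinus_sylvestris, Quercus_minor, Streptococcus_occidentalis, Turdus_australis, Vespa_occidentalis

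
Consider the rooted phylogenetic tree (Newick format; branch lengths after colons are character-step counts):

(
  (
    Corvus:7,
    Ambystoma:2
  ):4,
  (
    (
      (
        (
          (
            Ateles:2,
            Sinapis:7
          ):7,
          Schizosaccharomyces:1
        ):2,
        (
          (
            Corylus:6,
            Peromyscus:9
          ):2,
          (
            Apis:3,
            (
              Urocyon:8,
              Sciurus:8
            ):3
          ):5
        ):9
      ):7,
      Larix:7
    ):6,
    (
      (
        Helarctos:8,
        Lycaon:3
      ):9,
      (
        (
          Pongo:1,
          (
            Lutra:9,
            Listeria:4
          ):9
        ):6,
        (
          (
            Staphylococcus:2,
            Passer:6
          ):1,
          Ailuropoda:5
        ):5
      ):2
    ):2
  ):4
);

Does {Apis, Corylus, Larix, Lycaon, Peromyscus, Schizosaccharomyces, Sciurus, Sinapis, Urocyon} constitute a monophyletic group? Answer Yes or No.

No

The MRCA of the listed taxa subtends (((((Ateles,Sinapis),Schizosaccharomyces),((Corylus,Peromyscus),(Apis,(Urocyon,Sciurus)))),Larix),((Helarctos,Lycaon),((Pongo,(Lutra,Listeria)),((Staphylococcus,Passer),Ailuropoda)))).
That clade also contains Ailuropoda, Ateles, Helarctos, Listeria, Lutra, Passer, Pongo, Staphylococcus, which are not in the proposed group, so the group is not monophyletic.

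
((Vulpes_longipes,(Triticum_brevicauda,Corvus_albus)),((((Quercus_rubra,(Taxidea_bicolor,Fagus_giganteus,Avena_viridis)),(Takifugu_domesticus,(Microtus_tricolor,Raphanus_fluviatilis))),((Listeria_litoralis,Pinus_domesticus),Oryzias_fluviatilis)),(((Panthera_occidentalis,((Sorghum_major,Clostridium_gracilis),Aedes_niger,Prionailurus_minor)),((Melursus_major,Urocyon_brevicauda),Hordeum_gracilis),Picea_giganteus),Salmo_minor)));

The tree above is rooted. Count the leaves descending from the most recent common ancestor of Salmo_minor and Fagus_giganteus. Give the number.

The MRCA of Salmo_minor and Fagus_giganteus is the node subtending ((((Quercus_rubra,(Taxidea_bicolor,Fagus_giganteus,Avena_viridis)),(Takifugu_domesticus,(Microtus_tricolor,Raphanus_fluviatilis))),((Listeria_litoralis,Pinus_domesticus),Oryzias_fluviatilis)),(((Panthera_occidentalis,((Sorghum_major,Clostridium_gracilis),Aedes_niger,Prionailurus_minor)),((Melursus_major,Urocyon_brevicauda),Hordeum_gracilis),Picea_giganteus),Salmo_minor)).
That clade contains 20 terminal taxa: Aedes_niger, Avena_viridis, Clostridium_gracilis, Fagus_giganteus, Hordeum_gracilis, Listeria_litoralis, Melursus_major, Microtus_tricolor, Oryzias_fluviatilis, Panthera_occidentalis, Picea_giganteus, Pinus_domesticus, Prionailurus_minor, Quercus_rubra, Raphanus_fluviatilis, Salmo_minor, Sorghum_major, Takifugu_domesticus, Taxidea_bicolor, Urocyon_brevicauda.

20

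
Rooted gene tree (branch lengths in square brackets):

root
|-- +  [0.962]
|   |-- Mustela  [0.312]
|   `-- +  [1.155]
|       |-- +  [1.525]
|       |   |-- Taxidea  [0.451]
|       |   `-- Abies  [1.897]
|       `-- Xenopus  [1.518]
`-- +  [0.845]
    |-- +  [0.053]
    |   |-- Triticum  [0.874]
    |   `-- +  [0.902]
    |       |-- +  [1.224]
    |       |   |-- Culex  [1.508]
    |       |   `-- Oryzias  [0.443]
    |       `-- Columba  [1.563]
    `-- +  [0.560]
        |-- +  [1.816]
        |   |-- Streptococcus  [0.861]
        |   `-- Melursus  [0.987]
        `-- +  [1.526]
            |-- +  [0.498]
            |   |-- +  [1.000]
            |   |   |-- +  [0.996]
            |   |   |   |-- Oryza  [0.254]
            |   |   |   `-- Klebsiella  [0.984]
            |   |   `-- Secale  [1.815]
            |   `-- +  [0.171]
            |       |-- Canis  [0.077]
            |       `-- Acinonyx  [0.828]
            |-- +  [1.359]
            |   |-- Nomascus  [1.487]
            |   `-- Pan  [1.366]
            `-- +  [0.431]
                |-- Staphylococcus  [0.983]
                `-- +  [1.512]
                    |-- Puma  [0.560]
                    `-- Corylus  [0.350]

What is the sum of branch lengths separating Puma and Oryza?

The path runs Puma → … → MRCA → … → Oryza; the MRCA is the node subtending ((((Oryza,Klebsiella),Secale),(Canis,Acinonyx)),(Nomascus,Pan),(Staphylococcus,(Puma,Corylus))).
Branch lengths along that path: 0.560 + 1.512 + 0.431 + 0.498 + 1.000 + 0.996 + 0.254 = 5.251.

5.251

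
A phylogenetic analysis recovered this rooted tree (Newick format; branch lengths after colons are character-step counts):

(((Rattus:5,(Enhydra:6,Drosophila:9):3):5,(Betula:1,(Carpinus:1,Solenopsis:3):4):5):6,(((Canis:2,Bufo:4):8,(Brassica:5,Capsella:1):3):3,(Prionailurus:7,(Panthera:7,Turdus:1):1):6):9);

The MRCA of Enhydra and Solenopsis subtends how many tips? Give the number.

The MRCA of Enhydra and Solenopsis is the node subtending ((Rattus,(Enhydra,Drosophila)),(Betula,(Carpinus,Solenopsis))).
That clade contains 6 terminal taxa: Betula, Carpinus, Drosophila, Enhydra, Rattus, Solenopsis.

6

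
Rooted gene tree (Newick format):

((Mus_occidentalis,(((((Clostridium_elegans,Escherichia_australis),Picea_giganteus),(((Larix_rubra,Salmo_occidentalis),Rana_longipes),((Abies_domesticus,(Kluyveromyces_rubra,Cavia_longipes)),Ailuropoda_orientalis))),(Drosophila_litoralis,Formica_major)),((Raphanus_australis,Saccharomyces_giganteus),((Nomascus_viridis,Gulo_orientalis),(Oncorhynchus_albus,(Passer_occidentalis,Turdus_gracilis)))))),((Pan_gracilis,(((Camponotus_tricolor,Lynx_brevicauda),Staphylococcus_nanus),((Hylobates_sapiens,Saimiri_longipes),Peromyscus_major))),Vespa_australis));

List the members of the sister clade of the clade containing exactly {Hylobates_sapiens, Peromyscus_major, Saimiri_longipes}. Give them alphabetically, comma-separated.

The clade containing exactly {Hylobates_sapiens, Peromyscus_major, Saimiri_longipes} attaches to the tree at the node subtending (((Camponotus_tricolor,Lynx_brevicauda),Staphylococcus_nanus),((Hylobates_sapiens,Saimiri_longipes),Peromyscus_major)).
The other lineage descending from that same node — the sister group — is ((Camponotus_tricolor,Lynx_brevicauda),Staphylococcus_nanus); its 3 tips in alphabetical order are the answer.

Camponotus_tricolor, Lynx_brevicauda, Staphylococcus_nanus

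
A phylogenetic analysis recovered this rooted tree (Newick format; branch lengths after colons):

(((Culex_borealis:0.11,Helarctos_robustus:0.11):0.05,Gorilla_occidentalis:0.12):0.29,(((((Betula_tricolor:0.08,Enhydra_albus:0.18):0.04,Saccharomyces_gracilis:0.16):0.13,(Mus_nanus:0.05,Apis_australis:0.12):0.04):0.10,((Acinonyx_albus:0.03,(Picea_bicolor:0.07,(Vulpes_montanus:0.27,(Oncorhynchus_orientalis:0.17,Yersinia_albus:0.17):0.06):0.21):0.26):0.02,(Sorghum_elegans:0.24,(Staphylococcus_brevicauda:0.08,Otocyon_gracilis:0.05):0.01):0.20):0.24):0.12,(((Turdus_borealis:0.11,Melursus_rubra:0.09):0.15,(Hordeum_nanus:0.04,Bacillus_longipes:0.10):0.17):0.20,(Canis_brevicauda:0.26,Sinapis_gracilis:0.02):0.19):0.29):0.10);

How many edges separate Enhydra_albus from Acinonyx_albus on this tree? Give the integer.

7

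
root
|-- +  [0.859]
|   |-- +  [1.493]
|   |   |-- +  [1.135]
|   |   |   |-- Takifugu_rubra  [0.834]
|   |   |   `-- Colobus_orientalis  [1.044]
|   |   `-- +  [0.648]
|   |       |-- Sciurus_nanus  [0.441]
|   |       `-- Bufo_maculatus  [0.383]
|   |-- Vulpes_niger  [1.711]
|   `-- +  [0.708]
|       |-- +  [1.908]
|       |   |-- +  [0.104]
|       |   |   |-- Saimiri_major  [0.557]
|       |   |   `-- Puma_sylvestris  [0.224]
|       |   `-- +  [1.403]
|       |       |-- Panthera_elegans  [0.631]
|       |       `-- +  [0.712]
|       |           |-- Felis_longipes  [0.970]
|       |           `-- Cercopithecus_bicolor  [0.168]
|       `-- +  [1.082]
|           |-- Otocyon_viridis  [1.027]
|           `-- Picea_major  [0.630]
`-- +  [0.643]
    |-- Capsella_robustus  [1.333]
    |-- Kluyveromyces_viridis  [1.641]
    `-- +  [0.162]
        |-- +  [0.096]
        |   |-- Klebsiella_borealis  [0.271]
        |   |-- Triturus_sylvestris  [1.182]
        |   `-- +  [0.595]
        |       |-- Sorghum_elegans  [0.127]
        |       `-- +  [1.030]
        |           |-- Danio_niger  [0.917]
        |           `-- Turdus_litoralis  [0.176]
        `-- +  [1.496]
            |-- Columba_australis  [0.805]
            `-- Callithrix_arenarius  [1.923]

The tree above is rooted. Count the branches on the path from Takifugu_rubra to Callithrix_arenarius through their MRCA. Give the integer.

The MRCA of Takifugu_rubra and Callithrix_arenarius is the root of the tree.
From Takifugu_rubra up to that node: 4 branches. From Callithrix_arenarius up to the same node: 4 branches. Total: 4 + 4 = 8.

8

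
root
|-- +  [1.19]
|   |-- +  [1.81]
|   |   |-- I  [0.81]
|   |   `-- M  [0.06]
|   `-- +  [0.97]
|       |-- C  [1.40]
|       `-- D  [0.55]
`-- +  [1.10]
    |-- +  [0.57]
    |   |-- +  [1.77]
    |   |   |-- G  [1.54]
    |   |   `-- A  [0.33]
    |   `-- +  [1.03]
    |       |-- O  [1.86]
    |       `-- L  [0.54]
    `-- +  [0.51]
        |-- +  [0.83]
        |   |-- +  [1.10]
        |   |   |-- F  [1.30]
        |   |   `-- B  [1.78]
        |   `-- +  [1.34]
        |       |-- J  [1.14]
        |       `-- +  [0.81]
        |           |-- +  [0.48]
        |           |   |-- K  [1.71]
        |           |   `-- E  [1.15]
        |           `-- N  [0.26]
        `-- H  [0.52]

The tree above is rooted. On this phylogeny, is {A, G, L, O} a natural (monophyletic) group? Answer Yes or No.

The most recent common ancestor of these taxa subtends ((G,A),(O,L)).
That clade has exactly 4 tips — every listed taxon and nothing else — so the group is monophyletic.

Yes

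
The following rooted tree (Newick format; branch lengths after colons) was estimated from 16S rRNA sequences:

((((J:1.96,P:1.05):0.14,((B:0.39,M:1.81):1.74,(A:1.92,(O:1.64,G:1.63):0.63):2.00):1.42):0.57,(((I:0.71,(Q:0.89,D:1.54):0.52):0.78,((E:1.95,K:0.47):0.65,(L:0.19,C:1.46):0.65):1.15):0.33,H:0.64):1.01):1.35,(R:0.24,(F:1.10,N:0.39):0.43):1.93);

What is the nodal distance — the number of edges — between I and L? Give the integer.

5

The MRCA of I and L is the node subtending ((I,(Q,D)),((E,K),(L,C))).
From I up to that node: 2 branches. From L up to the same node: 3 branches. Total: 2 + 3 = 5.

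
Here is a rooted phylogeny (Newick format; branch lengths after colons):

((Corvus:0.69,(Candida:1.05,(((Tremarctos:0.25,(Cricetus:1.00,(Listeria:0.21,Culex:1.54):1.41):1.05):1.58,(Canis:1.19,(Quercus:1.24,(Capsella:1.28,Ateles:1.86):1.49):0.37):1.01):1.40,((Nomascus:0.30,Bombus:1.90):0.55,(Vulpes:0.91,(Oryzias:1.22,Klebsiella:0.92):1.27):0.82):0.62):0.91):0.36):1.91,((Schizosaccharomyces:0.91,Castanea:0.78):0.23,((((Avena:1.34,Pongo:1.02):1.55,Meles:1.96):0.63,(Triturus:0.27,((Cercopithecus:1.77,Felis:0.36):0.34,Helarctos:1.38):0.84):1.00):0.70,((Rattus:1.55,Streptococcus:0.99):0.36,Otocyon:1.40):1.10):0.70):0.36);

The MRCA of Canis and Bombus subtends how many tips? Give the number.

The MRCA of Canis and Bombus is the node subtending (((Tremarctos,(Cricetus,(Listeria,Culex))),(Canis,(Quercus,(Capsella,Ateles)))),((Nomascus,Bombus),(Vulpes,(Oryzias,Klebsiella)))).
That clade contains 13 terminal taxa: Ateles, Bombus, Canis, Capsella, Cricetus, Culex, Klebsiella, Listeria, Nomascus, Oryzias, Quercus, Tremarctos, Vulpes.

13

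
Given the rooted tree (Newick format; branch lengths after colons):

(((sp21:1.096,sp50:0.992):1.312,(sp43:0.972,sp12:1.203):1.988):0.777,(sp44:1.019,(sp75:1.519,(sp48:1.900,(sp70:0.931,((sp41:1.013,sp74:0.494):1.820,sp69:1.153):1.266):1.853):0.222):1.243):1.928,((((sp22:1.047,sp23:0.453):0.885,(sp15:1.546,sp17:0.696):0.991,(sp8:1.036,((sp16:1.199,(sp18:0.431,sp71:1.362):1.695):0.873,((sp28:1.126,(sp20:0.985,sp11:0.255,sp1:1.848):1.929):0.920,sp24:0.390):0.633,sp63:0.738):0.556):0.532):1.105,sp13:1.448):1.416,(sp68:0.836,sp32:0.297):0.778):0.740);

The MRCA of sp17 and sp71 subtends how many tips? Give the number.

The MRCA of sp17 and sp71 is the node subtending ((sp22,sp23),(sp15,sp17),(sp8,((sp16,(sp18,sp71)),((sp28,(sp20,sp11,sp1)),sp24),sp63))).
That clade contains 14 terminal taxa: sp1, sp11, sp15, sp16, sp17, sp18, sp20, sp22, sp23, sp24, sp28, sp63, sp71, sp8.

14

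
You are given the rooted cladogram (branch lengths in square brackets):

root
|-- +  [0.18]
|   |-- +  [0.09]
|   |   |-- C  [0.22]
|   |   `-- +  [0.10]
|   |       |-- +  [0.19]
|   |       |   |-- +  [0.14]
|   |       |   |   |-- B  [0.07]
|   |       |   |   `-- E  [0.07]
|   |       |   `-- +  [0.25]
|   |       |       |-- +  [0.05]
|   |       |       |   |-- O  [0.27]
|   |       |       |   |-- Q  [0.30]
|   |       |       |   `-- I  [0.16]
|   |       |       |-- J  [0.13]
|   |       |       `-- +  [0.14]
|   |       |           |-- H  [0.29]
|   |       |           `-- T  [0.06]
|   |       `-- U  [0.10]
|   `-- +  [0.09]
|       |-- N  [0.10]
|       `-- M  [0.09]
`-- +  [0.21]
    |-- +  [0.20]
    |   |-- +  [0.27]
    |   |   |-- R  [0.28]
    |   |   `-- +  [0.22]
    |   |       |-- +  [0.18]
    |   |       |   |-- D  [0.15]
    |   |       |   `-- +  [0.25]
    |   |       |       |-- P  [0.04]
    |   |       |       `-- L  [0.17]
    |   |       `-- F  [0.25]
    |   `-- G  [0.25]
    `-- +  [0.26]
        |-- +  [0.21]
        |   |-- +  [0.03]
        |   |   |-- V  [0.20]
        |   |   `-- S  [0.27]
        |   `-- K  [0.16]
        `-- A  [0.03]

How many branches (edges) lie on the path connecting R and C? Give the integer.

The MRCA of R and C is the root of the tree.
From R up to that node: 4 branches. From C up to the same node: 3 branches. Total: 4 + 3 = 7.

7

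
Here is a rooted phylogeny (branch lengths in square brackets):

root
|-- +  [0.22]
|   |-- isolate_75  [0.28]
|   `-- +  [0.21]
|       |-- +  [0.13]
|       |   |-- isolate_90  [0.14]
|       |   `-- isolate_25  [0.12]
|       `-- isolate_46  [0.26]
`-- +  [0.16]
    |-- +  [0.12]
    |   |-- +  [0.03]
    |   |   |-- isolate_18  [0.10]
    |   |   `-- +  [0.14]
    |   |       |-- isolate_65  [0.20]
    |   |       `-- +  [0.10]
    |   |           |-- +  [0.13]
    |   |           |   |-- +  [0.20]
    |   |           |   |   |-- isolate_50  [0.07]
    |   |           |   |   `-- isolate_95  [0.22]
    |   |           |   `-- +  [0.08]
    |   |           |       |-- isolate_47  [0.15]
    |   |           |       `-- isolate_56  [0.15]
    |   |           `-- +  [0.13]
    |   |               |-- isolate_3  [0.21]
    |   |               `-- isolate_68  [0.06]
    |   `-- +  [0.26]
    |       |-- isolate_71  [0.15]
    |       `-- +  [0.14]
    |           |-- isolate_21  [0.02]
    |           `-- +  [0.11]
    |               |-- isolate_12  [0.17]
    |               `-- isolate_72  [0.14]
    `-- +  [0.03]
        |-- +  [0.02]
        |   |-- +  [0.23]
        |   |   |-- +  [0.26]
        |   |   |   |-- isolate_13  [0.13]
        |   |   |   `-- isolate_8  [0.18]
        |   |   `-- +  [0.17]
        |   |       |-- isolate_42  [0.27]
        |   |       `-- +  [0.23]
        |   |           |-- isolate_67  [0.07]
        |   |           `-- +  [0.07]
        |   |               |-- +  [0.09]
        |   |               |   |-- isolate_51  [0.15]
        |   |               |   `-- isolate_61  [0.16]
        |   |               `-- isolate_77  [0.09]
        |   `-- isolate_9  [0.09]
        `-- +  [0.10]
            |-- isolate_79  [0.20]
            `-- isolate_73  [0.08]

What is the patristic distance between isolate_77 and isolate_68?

The path runs isolate_77 → … → MRCA → … → isolate_68; the MRCA is the node subtending (((isolate_18,(isolate_65,(((isolate_50,isolate_95),(isolate_47,isolate_56)),(isolate_3,isolate_68)))),(isolate_71,(isolate_21,(isolate_12,isolate_72)))),((((isolate_13,isolate_8),(isolate_42,(isolate_67,((isolate_51,isolate_61),isolate_77)))),isolate_9),(isolate_79,isolate_73))).
Branch lengths along that path: 0.09 + 0.07 + 0.23 + 0.17 + 0.23 + 0.02 + 0.03 + 0.12 + 0.03 + 0.14 + 0.10 + 0.13 + 0.06 = 1.42.

1.42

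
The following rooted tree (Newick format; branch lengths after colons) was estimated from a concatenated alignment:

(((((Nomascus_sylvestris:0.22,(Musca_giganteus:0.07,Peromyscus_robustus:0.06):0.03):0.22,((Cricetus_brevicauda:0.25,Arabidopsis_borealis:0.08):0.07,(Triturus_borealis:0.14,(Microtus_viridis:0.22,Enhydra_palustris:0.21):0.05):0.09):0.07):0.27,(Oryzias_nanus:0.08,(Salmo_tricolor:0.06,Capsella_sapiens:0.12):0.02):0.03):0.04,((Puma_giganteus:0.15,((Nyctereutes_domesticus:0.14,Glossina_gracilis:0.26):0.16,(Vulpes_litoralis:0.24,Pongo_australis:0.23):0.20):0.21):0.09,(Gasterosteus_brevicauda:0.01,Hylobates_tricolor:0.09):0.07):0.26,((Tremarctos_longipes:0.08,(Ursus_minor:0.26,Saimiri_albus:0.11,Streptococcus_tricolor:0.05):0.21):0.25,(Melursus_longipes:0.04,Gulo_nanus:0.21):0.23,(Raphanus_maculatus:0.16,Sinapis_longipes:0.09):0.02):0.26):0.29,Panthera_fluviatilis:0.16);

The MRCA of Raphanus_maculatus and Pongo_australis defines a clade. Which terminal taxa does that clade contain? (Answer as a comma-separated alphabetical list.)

Tracing Raphanus_maculatus: it sits inside (Raphanus_maculatus,Sinapis_longipes).
Tracing Pongo_australis: it sits inside (Vulpes_litoralis,Pongo_australis).
The smallest clade enclosing both is ((((Nomascus_sylvestris,(Musca_giganteus,Peromyscus_robustus)),((Cricetus_brevicauda,Arabidopsis_borealis),(Triturus_borealis,(Microtus_viridis,Enhydra_palustris)))),(Oryzias_nanus,(Salmo_tricolor,Capsella_sapiens))),((Puma_giganteus,((Nyctereutes_domesticus,Glossina_gracilis),(Vulpes_litoralis,Pongo_australis))),(Gasterosteus_brevicauda,Hylobates_tricolor)),((Tremarctos_longipes,(Ursus_minor,Saimiri_albus,Streptococcus_tricolor)),(Melursus_longipes,Gulo_nanus),(Raphanus_maculatus,Sinapis_longipes))); the answer is its 26 terminal taxa in alphabetical order.

Arabidopsis_borealis, Capsella_sapiens, Cricetus_brevicauda, Enhydra_palustris, Gasterosteus_brevicauda, Glossina_gracilis, Gulo_nanus, Hylobates_tricolor, Melursus_longipes, Microtus_viridis, Musca_giganteus, Nomascus_sylvestris, Nyctereutes_domesticus, Oryzias_nanus, Peromyscus_robustus, Pongo_australis, Puma_giganteus, Raphanus_maculatus, Saimiri_albus, Salmo_tricolor, Sinapis_longipes, Streptococcus_tricolor, Tremarctos_longipes, Triturus_borealis, Ursus_minor, Vulpes_litoralis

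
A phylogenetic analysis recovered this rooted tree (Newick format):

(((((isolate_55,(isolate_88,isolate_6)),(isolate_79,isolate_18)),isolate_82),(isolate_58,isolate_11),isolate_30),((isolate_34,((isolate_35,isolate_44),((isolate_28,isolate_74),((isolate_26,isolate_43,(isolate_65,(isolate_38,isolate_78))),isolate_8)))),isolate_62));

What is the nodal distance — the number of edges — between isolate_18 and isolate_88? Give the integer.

5

The MRCA of isolate_18 and isolate_88 is the node subtending ((isolate_55,(isolate_88,isolate_6)),(isolate_79,isolate_18)).
From isolate_18 up to that node: 2 branches. From isolate_88 up to the same node: 3 branches. Total: 2 + 3 = 5.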